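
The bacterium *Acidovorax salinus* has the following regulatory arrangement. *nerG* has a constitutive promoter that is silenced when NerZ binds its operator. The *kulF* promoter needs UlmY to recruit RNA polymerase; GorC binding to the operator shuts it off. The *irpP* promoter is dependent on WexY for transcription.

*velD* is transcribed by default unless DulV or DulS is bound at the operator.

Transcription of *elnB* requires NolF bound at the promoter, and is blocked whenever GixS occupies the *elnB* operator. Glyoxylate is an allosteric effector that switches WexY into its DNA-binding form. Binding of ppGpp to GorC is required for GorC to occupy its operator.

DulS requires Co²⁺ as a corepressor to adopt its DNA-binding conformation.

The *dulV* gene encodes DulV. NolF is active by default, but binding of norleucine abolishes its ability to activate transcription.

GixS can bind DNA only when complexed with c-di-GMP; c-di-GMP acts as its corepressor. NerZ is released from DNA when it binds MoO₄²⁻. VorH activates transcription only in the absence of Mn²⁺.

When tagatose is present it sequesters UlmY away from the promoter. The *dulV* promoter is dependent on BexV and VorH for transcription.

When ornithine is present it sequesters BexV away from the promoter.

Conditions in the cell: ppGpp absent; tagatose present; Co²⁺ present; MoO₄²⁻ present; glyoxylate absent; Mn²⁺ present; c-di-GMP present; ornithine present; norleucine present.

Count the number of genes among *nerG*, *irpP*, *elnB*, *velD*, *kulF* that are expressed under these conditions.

MoO₄²⁻ is present, so NerZ is inactive.
With no repressor bound, *nerG* is transcribed.
→ *nerG* is ON.
Glyoxylate is absent, so WexY is inactive.
Required activator WexY is absent, so *irpP* is not transcribed.
→ *irpP* is OFF.
c-di-GMP is present, so GixS is active.
Norleucine is present, so NolF is inactive.
With repressor GixS bound, *elnB* is not transcribed.
→ *elnB* is OFF.
Ornithine is present, so BexV is inactive.
Mn²⁺ is present, so VorH is inactive.
Required activator BexV is absent, so *dulV* is not transcribed.
So DulV is not produced.
Co²⁺ is present, so DulS is active.
With repressor DulS bound, *velD* is not transcribed.
→ *velD* is OFF.
ppGpp is absent, so GorC is inactive.
Tagatose is present, so UlmY is inactive.
Required activator UlmY is absent, so *kulF* is not transcribed.
→ *kulF* is OFF.
1 of the 5 genes is transcribed.

1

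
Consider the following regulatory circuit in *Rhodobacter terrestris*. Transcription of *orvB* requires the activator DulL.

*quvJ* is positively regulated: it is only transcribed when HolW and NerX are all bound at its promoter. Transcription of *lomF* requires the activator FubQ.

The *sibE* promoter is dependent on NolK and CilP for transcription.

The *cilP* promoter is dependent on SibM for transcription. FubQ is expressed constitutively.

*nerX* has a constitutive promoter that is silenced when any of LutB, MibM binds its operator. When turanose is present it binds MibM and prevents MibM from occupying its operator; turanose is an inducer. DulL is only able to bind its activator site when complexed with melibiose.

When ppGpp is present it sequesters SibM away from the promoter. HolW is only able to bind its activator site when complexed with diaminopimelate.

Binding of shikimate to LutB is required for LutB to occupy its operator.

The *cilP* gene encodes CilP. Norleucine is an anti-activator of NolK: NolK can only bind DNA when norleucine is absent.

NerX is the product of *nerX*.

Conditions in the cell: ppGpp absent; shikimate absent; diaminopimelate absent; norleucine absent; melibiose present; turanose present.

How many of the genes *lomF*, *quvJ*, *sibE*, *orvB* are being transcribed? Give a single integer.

3

FubQ is produced constitutively and is active.
No repressor is bound and FubQ is active, so *lomF* is transcribed.
→ *lomF* is ON.
Diaminopimelate is absent, so HolW is inactive.
Shikimate is absent, so LutB is inactive.
Turanose is present, so MibM is inactive.
With no repressor bound, *nerX* is transcribed.
So NerX is produced and active.
Required activator HolW is absent, so *quvJ* is not transcribed.
→ *quvJ* is OFF.
Norleucine is absent, so NolK is active.
ppGpp is absent, so SibM is active.
No repressor is bound and SibM is active, so *cilP* is transcribed.
So CilP is produced and active.
No repressor is bound and NolK and CilP are active, so *sibE* is transcribed.
→ *sibE* is ON.
Melibiose is present, so DulL is active.
No repressor is bound and DulL is active, so *orvB* is transcribed.
→ *orvB* is ON.
3 of the 4 genes are transcribed.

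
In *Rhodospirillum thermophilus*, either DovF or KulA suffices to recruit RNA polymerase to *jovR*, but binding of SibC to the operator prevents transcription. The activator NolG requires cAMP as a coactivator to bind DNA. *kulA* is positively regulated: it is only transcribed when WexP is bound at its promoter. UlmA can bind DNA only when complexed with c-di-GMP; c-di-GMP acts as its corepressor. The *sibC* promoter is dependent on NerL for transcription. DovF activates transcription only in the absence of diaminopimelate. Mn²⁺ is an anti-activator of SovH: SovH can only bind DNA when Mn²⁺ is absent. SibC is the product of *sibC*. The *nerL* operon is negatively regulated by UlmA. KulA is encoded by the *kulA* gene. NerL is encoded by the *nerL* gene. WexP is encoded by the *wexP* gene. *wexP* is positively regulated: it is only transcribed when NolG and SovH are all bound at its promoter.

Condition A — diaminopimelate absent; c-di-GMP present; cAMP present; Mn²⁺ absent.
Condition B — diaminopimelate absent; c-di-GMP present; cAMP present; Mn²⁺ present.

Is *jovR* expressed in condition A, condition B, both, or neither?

Condition A:
Diaminopimelate is absent, so DovF is active.
c-di-GMP is present, so UlmA is active.
With repressor UlmA bound, *nerL* is not transcribed.
So NerL is not produced.
Required activator NerL is absent, so *sibC* is not transcribed.
So SibC is not produced.
cAMP is present, so NolG is active.
Mn²⁺ is absent, so SovH is active.
No repressor is bound and NolG and SovH are active, so *wexP* is transcribed.
So WexP is produced and active.
No repressor is bound and WexP is active, so *kulA* is transcribed.
So KulA is produced and active.
Activator DovF is present, so *jovR* is transcribed.
→ *jovR* is ON in A.
Condition B:
Diaminopimelate is absent, so DovF is active.
c-di-GMP is present, so UlmA is active.
With repressor UlmA bound, *nerL* is not transcribed.
So NerL is not produced.
Required activator NerL is absent, so *sibC* is not transcribed.
So SibC is not produced.
cAMP is present, so NolG is active.
Mn²⁺ is present, so SovH is inactive.
Required activator SovH is absent, so *wexP* is not transcribed.
So WexP is not produced.
Required activator WexP is absent, so *kulA* is not transcribed.
So KulA is not produced.
Activator DovF is present, so *jovR* is transcribed.
→ *jovR* is ON in B.

both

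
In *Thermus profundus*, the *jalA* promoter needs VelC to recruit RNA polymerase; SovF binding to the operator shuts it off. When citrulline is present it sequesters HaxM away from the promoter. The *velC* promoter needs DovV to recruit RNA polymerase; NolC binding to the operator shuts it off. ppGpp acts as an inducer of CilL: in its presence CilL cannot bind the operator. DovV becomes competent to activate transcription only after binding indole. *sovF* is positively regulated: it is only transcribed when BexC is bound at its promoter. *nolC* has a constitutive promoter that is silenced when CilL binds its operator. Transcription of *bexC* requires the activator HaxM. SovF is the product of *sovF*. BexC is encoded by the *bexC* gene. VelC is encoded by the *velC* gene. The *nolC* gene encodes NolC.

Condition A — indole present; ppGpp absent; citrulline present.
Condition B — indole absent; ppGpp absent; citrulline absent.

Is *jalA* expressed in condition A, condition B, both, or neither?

A only

Condition A:
Indole is present, so DovV is active.
ppGpp is absent, so CilL is active.
With repressor CilL bound, *nolC* is not transcribed.
So NolC is not produced.
No repressor is bound and DovV is active, so *velC* is transcribed.
So VelC is produced and active.
Citrulline is present, so HaxM is inactive.
Required activator HaxM is absent, so *bexC* is not transcribed.
So BexC is not produced.
Required activator BexC is absent, so *sovF* is not transcribed.
So SovF is not produced.
No repressor is bound and VelC is active, so *jalA* is transcribed.
→ *jalA* is ON in A.
Condition B:
Indole is absent, so DovV is inactive.
ppGpp is absent, so CilL is active.
With repressor CilL bound, *nolC* is not transcribed.
So NolC is not produced.
Required activator DovV is absent, so *velC* is not transcribed.
So VelC is not produced.
Citrulline is absent, so HaxM is active.
No repressor is bound and HaxM is active, so *bexC* is transcribed.
So BexC is produced and active.
No repressor is bound and BexC is active, so *sovF* is transcribed.
So SovF is produced and active.
With repressor SovF bound, *jalA* is not transcribed.
→ *jalA* is OFF in B.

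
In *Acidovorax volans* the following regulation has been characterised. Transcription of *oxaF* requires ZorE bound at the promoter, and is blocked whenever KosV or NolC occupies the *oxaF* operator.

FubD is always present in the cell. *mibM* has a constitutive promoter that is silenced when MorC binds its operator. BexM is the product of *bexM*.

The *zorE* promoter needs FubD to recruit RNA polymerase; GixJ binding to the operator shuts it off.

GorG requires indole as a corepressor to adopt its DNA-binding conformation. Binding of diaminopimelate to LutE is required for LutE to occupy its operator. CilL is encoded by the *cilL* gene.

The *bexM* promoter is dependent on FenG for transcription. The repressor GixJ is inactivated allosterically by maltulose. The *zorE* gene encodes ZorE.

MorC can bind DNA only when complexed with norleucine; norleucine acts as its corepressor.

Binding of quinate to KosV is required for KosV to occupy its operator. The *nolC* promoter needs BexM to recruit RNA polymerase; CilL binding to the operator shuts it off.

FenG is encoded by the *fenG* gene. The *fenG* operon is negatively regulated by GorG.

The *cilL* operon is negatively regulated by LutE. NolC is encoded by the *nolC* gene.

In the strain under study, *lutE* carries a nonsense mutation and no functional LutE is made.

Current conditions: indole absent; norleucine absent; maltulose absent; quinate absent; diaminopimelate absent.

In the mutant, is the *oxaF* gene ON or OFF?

OFF

Quinate is absent, so KosV is inactive.
Indole is absent, so GorG is inactive.
With no repressor bound, *fenG* is transcribed.
So FenG is produced and active.
No repressor is bound and FenG is active, so *bexM* is transcribed.
So BexM is produced and active.
LutE is non-functional in this strain, so it has no effect.
With no repressor bound, *cilL* is transcribed.
So CilL is produced and active.
With repressor CilL bound, *nolC* is not transcribed.
So NolC is not produced.
FubD is produced constitutively and is active.
Maltulose is absent, so GixJ is active.
With repressor GixJ bound, *zorE* is not transcribed.
So ZorE is not produced.
Required activator ZorE is absent, so *oxaF* is not transcribed.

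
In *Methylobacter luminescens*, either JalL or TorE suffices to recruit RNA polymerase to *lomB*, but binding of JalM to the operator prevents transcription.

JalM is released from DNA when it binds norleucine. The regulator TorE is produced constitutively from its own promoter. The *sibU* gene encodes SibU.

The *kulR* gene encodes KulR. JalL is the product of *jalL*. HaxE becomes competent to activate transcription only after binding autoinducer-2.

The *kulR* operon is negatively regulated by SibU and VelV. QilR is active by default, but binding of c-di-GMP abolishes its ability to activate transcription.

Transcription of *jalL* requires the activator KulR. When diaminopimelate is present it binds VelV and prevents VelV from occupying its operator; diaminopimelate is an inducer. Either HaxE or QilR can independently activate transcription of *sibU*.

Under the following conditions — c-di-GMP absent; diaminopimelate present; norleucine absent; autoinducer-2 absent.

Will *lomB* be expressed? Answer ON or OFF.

OFF

Norleucine is absent, so JalM is active.
Autoinducer-2 is absent, so HaxE is inactive.
c-di-GMP is absent, so QilR is active.
Activator QilR is present, so *sibU* is transcribed.
So SibU is produced and active.
Diaminopimelate is present, so VelV is inactive.
With repressor SibU bound, *kulR* is not transcribed.
So KulR is not produced.
Required activator KulR is absent, so *jalL* is not transcribed.
So JalL is not produced.
TorE is produced constitutively and is active.
With repressor JalM bound, *lomB* is not transcribed.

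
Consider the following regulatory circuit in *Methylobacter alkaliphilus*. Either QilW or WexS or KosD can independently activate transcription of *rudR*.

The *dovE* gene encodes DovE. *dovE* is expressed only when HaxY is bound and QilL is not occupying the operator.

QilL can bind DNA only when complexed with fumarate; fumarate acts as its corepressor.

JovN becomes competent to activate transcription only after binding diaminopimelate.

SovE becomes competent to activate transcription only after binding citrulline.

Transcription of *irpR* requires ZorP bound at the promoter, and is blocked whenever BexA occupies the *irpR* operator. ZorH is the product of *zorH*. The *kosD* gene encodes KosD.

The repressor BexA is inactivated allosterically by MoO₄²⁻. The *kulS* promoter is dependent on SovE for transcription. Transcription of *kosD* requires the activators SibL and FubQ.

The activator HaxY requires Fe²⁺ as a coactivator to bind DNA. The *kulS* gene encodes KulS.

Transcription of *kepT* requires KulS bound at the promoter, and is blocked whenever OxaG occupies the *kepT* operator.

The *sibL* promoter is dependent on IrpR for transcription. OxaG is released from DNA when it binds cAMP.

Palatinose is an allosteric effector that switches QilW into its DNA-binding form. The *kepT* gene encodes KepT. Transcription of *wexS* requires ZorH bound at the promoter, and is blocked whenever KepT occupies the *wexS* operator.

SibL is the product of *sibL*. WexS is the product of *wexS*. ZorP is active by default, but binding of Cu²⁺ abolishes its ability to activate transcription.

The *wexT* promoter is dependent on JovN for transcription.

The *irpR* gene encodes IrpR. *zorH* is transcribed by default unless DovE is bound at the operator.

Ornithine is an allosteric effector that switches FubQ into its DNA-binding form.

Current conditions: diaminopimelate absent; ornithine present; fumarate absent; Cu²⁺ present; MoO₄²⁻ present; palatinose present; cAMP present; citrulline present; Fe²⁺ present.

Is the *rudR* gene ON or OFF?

ON

Palatinose is present, so QilW is active.
Citrulline is present, so SovE is active.
No repressor is bound and SovE is active, so *kulS* is transcribed.
So KulS is produced and active.
cAMP is present, so OxaG is inactive.
No repressor is bound and KulS is active, so *kepT* is transcribed.
So KepT is produced and active.
Fumarate is absent, so QilL is inactive.
Fe²⁺ is present, so HaxY is active.
No repressor is bound and HaxY is active, so *dovE* is transcribed.
So DovE is produced and active.
With repressor DovE bound, *zorH* is not transcribed.
So ZorH is not produced.
With repressor KepT bound, *wexS* is not transcribed.
So WexS is not produced.
MoO₄²⁻ is present, so BexA is inactive.
Cu²⁺ is present, so ZorP is inactive.
Required activator ZorP is absent, so *irpR* is not transcribed.
So IrpR is not produced.
Required activator IrpR is absent, so *sibL* is not transcribed.
So SibL is not produced.
Ornithine is present, so FubQ is active.
Required activator SibL is absent, so *kosD* is not transcribed.
So KosD is not produced.
Activator QilW is present, so *rudR* is transcribed.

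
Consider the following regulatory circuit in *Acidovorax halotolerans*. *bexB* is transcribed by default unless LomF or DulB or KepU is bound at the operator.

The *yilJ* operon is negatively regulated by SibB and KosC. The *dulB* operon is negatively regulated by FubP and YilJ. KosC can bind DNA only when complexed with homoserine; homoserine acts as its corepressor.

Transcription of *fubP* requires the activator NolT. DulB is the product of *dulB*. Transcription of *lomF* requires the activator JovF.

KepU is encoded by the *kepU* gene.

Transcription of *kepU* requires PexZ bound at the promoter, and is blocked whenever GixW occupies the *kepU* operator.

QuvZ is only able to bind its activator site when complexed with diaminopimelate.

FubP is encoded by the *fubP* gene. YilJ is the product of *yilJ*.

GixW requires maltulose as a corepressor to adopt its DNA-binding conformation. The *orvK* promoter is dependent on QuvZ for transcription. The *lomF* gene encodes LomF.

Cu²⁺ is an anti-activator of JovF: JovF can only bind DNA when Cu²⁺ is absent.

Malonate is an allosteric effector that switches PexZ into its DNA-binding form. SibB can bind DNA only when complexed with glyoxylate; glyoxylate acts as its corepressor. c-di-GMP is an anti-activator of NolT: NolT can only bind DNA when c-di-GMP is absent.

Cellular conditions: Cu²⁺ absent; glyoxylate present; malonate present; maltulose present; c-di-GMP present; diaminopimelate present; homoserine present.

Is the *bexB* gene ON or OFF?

OFF

Cu²⁺ is absent, so JovF is active.
No repressor is bound and JovF is active, so *lomF* is transcribed.
So LomF is produced and active.
c-di-GMP is present, so NolT is inactive.
Required activator NolT is absent, so *fubP* is not transcribed.
So FubP is not produced.
Glyoxylate is present, so SibB is active.
Homoserine is present, so KosC is active.
With repressor SibB bound, *yilJ* is not transcribed.
So YilJ is not produced.
With no repressor bound, *dulB* is transcribed.
So DulB is produced and active.
Maltulose is present, so GixW is active.
Malonate is present, so PexZ is active.
With repressor GixW bound, *kepU* is not transcribed.
So KepU is not produced.
With repressor LomF bound, *bexB* is not transcribed.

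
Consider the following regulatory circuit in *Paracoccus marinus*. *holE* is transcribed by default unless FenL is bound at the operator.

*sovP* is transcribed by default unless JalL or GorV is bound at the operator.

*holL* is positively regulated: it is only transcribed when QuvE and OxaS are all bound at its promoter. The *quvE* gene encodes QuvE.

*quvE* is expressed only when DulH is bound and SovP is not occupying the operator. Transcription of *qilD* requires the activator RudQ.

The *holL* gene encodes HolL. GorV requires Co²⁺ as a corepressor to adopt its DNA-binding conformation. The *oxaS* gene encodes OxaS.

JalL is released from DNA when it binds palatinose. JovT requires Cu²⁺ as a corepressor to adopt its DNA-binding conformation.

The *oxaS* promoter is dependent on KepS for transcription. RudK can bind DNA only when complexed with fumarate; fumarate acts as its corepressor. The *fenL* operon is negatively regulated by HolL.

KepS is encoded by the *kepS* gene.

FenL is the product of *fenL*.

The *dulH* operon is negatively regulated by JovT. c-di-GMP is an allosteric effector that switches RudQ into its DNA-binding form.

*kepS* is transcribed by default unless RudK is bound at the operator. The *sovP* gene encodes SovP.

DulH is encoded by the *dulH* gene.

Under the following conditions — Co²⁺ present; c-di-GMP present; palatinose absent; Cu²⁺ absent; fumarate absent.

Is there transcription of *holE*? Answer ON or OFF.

Cu²⁺ is absent, so JovT is inactive.
With no repressor bound, *dulH* is transcribed.
So DulH is produced and active.
Palatinose is absent, so JalL is active.
Co²⁺ is present, so GorV is active.
With repressor JalL bound, *sovP* is not transcribed.
So SovP is not produced.
No repressor is bound and DulH is active, so *quvE* is transcribed.
So QuvE is produced and active.
Fumarate is absent, so RudK is inactive.
With no repressor bound, *kepS* is transcribed.
So KepS is produced and active.
No repressor is bound and KepS is active, so *oxaS* is transcribed.
So OxaS is produced and active.
No repressor is bound and QuvE and OxaS are active, so *holL* is transcribed.
So HolL is produced and active.
With repressor HolL bound, *fenL* is not transcribed.
So FenL is not produced.
With no repressor bound, *holE* is transcribed.

ON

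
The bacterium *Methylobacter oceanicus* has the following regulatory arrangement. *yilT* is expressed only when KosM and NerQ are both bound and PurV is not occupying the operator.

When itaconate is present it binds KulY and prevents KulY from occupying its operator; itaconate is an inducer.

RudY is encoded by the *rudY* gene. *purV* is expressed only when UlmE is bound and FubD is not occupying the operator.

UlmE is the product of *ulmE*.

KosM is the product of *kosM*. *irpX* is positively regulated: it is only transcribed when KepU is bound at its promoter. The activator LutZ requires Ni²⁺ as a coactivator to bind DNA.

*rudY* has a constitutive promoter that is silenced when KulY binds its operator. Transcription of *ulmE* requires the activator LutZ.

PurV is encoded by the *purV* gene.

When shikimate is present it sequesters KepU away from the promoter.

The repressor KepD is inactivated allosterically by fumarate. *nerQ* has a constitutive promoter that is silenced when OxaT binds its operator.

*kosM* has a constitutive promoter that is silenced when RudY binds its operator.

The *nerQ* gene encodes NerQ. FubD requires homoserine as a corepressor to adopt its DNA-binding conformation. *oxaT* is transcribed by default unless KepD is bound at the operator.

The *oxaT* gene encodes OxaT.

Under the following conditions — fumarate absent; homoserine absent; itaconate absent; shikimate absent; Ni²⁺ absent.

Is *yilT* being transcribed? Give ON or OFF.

ON

Homoserine is absent, so FubD is inactive.
Ni²⁺ is absent, so LutZ is inactive.
Required activator LutZ is absent, so *ulmE* is not transcribed.
So UlmE is not produced.
Required activator UlmE is absent, so *purV* is not transcribed.
So PurV is not produced.
Itaconate is absent, so KulY is active.
With repressor KulY bound, *rudY* is not transcribed.
So RudY is not produced.
With no repressor bound, *kosM* is transcribed.
So KosM is produced and active.
Fumarate is absent, so KepD is active.
With repressor KepD bound, *oxaT* is not transcribed.
So OxaT is not produced.
With no repressor bound, *nerQ* is transcribed.
So NerQ is produced and active.
No repressor is bound and KosM and NerQ are active, so *yilT* is transcribed.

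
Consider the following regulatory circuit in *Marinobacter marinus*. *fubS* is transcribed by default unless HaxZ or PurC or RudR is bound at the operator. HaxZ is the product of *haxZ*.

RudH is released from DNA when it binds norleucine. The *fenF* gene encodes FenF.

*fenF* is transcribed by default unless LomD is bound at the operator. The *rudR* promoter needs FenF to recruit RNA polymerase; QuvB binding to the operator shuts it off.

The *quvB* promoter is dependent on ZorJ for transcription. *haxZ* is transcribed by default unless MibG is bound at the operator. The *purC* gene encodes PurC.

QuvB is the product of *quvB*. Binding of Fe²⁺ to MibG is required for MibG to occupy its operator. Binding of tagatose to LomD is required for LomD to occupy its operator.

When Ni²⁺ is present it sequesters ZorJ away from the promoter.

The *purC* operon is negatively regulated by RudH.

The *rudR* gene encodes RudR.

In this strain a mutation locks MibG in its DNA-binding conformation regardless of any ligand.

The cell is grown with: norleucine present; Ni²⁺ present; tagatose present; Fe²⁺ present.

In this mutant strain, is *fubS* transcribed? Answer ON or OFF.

OFF

MibG is constitutively active in this strain.
With repressor MibG bound, *haxZ* is not transcribed.
So HaxZ is not produced.
Norleucine is present, so RudH is inactive.
With no repressor bound, *purC* is transcribed.
So PurC is produced and active.
Ni²⁺ is present, so ZorJ is inactive.
Required activator ZorJ is absent, so *quvB* is not transcribed.
So QuvB is not produced.
Tagatose is present, so LomD is active.
With repressor LomD bound, *fenF* is not transcribed.
So FenF is not produced.
Required activator FenF is absent, so *rudR* is not transcribed.
So RudR is not produced.
With repressor PurC bound, *fubS* is not transcribed.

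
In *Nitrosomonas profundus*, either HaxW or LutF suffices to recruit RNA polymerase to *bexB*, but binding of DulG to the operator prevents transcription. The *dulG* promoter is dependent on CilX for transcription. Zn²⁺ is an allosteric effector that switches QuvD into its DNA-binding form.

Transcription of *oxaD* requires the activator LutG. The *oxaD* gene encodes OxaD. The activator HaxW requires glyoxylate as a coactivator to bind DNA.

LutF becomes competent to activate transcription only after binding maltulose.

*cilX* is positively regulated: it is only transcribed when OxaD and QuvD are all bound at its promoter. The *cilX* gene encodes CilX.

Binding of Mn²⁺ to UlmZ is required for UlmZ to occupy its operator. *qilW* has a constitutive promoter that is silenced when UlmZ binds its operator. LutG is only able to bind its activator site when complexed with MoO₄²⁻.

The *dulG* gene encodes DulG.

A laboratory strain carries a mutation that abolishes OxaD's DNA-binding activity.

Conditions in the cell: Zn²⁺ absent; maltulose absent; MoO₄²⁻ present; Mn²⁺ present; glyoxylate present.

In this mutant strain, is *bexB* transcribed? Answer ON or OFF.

ON

OxaD is non-functional in this strain, so it has no effect.
Zn²⁺ is absent, so QuvD is inactive.
Required activator OxaD is absent, so *cilX* is not transcribed.
So CilX is not produced.
Required activator CilX is absent, so *dulG* is not transcribed.
So DulG is not produced.
Glyoxylate is present, so HaxW is active.
Maltulose is absent, so LutF is inactive.
Activator HaxW is present, so *bexB* is transcribed.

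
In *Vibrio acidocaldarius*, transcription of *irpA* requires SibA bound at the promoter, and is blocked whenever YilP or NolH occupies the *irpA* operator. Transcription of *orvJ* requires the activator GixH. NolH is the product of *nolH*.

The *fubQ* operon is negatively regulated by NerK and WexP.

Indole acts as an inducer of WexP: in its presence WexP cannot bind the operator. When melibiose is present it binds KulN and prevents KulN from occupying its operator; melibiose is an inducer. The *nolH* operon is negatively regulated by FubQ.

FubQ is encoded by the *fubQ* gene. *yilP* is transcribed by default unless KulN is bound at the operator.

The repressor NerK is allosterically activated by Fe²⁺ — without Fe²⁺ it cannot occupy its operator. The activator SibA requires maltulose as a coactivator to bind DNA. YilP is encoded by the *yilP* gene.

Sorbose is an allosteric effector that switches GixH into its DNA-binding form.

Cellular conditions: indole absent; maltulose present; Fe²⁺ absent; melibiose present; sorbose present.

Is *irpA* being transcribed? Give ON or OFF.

Maltulose is present, so SibA is active.
Melibiose is present, so KulN is inactive.
With no repressor bound, *yilP* is transcribed.
So YilP is produced and active.
Fe²⁺ is absent, so NerK is inactive.
Indole is absent, so WexP is active.
With repressor WexP bound, *fubQ* is not transcribed.
So FubQ is not produced.
With no repressor bound, *nolH* is transcribed.
So NolH is produced and active.
With repressor YilP bound, *irpA* is not transcribed.

OFF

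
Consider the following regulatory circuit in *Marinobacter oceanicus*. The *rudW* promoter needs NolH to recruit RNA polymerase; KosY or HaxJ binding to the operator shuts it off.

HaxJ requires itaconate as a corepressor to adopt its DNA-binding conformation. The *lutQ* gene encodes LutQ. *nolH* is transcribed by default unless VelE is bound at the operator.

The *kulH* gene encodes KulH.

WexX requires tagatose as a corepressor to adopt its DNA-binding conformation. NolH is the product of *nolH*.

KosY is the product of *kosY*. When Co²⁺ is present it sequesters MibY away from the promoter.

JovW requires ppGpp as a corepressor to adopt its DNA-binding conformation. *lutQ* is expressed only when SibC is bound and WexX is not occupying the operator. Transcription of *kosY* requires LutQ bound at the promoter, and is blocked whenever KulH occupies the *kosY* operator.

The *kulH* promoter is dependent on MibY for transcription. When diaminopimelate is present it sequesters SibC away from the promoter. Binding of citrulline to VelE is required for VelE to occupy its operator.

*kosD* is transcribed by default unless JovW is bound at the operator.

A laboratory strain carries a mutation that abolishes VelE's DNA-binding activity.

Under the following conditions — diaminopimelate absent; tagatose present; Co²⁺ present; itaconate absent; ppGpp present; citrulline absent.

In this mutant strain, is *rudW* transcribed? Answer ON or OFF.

ON

Co²⁺ is present, so MibY is inactive.
Required activator MibY is absent, so *kulH* is not transcribed.
So KulH is not produced.
Tagatose is present, so WexX is active.
Diaminopimelate is absent, so SibC is active.
With repressor WexX bound, *lutQ* is not transcribed.
So LutQ is not produced.
Required activator LutQ is absent, so *kosY* is not transcribed.
So KosY is not produced.
Itaconate is absent, so HaxJ is inactive.
VelE is non-functional in this strain, so it has no effect.
With no repressor bound, *nolH* is transcribed.
So NolH is produced and active.
No repressor is bound and NolH is active, so *rudW* is transcribed.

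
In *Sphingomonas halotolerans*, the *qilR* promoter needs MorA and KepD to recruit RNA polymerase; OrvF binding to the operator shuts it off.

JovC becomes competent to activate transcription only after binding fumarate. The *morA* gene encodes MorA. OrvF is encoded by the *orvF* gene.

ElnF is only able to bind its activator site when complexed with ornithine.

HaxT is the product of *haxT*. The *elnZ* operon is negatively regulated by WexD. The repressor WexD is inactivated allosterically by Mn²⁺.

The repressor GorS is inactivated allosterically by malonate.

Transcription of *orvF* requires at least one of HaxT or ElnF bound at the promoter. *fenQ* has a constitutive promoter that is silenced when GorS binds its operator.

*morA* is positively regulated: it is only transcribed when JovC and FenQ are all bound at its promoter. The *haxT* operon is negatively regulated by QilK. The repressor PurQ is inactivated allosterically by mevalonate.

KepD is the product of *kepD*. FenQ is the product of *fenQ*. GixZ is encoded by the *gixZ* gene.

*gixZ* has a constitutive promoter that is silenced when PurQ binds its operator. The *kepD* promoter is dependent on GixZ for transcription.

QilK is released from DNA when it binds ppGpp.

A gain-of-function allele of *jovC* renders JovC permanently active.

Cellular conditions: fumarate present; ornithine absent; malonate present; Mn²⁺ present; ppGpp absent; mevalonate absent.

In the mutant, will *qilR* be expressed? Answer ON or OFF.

JovC is constitutively active in this strain.
Malonate is present, so GorS is inactive.
With no repressor bound, *fenQ* is transcribed.
So FenQ is produced and active.
No repressor is bound and JovC and FenQ are active, so *morA* is transcribed.
So MorA is produced and active.
ppGpp is absent, so QilK is active.
With repressor QilK bound, *haxT* is not transcribed.
So HaxT is not produced.
Ornithine is absent, so ElnF is inactive.
No activator is available at the *orvF* promoter, so *orvF* is not transcribed.
So OrvF is not produced.
Mevalonate is absent, so PurQ is active.
With repressor PurQ bound, *gixZ* is not transcribed.
So GixZ is not produced.
Required activator GixZ is absent, so *kepD* is not transcribed.
So KepD is not produced.
Required activator KepD is absent, so *qilR* is not transcribed.

OFF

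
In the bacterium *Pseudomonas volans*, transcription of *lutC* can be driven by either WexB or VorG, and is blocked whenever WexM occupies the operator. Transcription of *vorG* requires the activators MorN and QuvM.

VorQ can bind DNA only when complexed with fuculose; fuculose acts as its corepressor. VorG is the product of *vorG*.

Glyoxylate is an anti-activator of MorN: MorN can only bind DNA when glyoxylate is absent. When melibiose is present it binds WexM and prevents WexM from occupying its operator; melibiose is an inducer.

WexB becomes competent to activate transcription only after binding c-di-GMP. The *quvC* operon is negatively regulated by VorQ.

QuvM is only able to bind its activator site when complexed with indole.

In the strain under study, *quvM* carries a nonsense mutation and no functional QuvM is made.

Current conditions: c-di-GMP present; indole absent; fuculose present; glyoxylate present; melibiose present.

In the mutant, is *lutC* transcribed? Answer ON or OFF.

Melibiose is present, so WexM is inactive.
c-di-GMP is present, so WexB is active.
Glyoxylate is present, so MorN is inactive.
QuvM is non-functional in this strain, so it has no effect.
Required activator MorN is absent, so *vorG* is not transcribed.
So VorG is not produced.
Activator WexB is present, so *lutC* is transcribed.

ON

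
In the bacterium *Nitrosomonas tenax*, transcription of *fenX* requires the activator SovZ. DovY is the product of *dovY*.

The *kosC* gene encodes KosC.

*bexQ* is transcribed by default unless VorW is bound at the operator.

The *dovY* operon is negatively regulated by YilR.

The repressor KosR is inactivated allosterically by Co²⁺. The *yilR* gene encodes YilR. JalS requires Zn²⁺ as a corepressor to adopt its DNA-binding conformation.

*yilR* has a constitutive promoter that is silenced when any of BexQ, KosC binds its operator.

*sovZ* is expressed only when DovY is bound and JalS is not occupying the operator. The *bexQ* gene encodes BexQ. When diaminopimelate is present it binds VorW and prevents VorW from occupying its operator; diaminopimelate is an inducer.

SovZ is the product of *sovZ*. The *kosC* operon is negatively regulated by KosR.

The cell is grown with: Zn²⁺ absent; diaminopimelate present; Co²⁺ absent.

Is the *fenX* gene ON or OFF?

ON

Diaminopimelate is present, so VorW is inactive.
With no repressor bound, *bexQ* is transcribed.
So BexQ is produced and active.
Co²⁺ is absent, so KosR is active.
With repressor KosR bound, *kosC* is not transcribed.
So KosC is not produced.
With repressor BexQ bound, *yilR* is not transcribed.
So YilR is not produced.
With no repressor bound, *dovY* is transcribed.
So DovY is produced and active.
Zn²⁺ is absent, so JalS is inactive.
No repressor is bound and DovY is active, so *sovZ* is transcribed.
So SovZ is produced and active.
No repressor is bound and SovZ is active, so *fenX* is transcribed.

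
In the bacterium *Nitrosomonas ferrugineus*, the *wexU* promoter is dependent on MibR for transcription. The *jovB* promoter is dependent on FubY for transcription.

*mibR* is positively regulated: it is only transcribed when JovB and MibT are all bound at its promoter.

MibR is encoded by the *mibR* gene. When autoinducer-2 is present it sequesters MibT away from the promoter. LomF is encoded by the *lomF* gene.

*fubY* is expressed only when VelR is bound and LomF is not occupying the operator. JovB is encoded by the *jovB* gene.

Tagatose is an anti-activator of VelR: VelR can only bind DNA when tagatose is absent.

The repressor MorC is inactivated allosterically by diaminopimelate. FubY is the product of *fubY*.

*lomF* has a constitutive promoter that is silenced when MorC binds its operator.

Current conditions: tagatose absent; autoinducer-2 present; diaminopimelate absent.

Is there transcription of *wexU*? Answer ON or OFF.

Diaminopimelate is absent, so MorC is active.
With repressor MorC bound, *lomF* is not transcribed.
So LomF is not produced.
Tagatose is absent, so VelR is active.
No repressor is bound and VelR is active, so *fubY* is transcribed.
So FubY is produced and active.
No repressor is bound and FubY is active, so *jovB* is transcribed.
So JovB is produced and active.
Autoinducer-2 is present, so MibT is inactive.
Required activator MibT is absent, so *mibR* is not transcribed.
So MibR is not produced.
Required activator MibR is absent, so *wexU* is not transcribed.

OFF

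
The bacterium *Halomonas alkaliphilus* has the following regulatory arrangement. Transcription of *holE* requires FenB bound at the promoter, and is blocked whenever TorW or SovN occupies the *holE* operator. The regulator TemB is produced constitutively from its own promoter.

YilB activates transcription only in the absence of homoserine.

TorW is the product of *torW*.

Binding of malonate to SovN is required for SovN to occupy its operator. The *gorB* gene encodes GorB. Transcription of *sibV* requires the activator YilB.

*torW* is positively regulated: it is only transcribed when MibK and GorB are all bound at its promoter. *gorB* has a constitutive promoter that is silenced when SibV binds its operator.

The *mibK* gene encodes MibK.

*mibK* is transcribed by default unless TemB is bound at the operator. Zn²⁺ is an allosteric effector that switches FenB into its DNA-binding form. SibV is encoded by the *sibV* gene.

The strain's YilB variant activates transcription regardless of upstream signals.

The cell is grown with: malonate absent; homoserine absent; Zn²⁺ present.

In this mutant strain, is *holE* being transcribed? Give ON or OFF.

ON

Zn²⁺ is present, so FenB is active.
TemB is produced constitutively and is active.
With repressor TemB bound, *mibK* is not transcribed.
So MibK is not produced.
YilB is constitutively active in this strain.
No repressor is bound and YilB is active, so *sibV* is transcribed.
So SibV is produced and active.
With repressor SibV bound, *gorB* is not transcribed.
So GorB is not produced.
Required activator MibK is absent, so *torW* is not transcribed.
So TorW is not produced.
Malonate is absent, so SovN is inactive.
No repressor is bound and FenB is active, so *holE* is transcribed.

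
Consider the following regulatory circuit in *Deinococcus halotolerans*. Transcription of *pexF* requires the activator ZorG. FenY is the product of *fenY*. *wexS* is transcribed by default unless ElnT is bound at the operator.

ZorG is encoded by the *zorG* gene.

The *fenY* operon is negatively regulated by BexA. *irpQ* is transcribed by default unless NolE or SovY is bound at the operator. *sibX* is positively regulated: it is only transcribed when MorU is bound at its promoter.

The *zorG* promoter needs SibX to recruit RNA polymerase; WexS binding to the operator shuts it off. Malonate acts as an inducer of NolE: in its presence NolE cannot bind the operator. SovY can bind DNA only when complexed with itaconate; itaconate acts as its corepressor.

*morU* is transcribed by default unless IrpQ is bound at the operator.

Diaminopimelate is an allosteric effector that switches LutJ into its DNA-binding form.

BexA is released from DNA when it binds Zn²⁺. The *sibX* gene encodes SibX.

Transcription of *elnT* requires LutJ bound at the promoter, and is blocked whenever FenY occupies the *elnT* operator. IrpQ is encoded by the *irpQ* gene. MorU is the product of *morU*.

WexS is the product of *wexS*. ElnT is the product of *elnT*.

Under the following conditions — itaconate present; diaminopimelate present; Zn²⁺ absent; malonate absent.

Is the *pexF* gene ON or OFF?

Malonate is absent, so NolE is active.
Itaconate is present, so SovY is active.
With repressor NolE bound, *irpQ* is not transcribed.
So IrpQ is not produced.
With no repressor bound, *morU* is transcribed.
So MorU is produced and active.
No repressor is bound and MorU is active, so *sibX* is transcribed.
So SibX is produced and active.
Zn²⁺ is absent, so BexA is active.
With repressor BexA bound, *fenY* is not transcribed.
So FenY is not produced.
Diaminopimelate is present, so LutJ is active.
No repressor is bound and LutJ is active, so *elnT* is transcribed.
So ElnT is produced and active.
With repressor ElnT bound, *wexS* is not transcribed.
So WexS is not produced.
No repressor is bound and SibX is active, so *zorG* is transcribed.
So ZorG is produced and active.
No repressor is bound and ZorG is active, so *pexF* is transcribed.

ON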